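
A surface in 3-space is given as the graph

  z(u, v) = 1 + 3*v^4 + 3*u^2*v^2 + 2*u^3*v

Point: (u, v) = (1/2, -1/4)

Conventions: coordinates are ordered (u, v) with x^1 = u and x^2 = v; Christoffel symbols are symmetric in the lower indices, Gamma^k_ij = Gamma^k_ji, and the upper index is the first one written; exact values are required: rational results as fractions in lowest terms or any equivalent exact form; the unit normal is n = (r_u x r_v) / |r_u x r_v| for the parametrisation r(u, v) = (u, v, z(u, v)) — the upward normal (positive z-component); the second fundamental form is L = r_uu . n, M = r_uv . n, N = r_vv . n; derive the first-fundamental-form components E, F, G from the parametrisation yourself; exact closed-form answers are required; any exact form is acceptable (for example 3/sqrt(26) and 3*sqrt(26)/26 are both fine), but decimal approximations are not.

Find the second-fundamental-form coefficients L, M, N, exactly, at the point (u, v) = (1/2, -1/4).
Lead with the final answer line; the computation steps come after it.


Answer: L = -9*sqrt(290)/145, M = 0, N = 6*sqrt(290)/29

z_u = -3/16, z_v = -5/16, z_uu = -9/8, z_uv = 0, z_vv = 15/4
E = 265/256, F = 15/256, G = 281/256; answer radicand W^2 = 145/128
unnormalised second-form numerators: l = -9/8, m = 0, n = 15/4; L = l/sqrt(145/128), and similarly M = m/sqrt(W^2), N = n/sqrt(W^2)


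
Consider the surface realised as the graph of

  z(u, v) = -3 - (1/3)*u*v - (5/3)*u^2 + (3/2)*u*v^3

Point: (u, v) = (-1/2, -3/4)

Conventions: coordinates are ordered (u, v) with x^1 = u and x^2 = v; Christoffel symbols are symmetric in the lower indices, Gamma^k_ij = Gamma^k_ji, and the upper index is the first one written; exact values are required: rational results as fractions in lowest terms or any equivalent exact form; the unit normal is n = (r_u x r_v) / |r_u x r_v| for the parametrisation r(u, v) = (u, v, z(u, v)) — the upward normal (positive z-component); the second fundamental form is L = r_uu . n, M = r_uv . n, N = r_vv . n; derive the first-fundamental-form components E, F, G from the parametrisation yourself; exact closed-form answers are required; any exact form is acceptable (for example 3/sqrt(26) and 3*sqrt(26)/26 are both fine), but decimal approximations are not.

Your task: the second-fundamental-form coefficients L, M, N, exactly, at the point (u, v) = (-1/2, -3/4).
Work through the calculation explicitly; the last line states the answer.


z_u = 493/384, z_v = -211/192, z_uu = -10/3, z_uv = 211/96, z_vv = 27/8
E = 390505/147456, F = -104023/73728, G = 81385/36864; answer radicand W^2 = 568589/147456
unnormalised second-form numerators: l = -10/3, m = 211/96, n = 27/8; L = l/sqrt(568589/147456), and similarly M = m/sqrt(W^2), N = n/sqrt(W^2)

Answer: L = -1280*sqrt(568589)/568589, M = 844*sqrt(568589)/568589, N = 1296*sqrt(568589)/568589


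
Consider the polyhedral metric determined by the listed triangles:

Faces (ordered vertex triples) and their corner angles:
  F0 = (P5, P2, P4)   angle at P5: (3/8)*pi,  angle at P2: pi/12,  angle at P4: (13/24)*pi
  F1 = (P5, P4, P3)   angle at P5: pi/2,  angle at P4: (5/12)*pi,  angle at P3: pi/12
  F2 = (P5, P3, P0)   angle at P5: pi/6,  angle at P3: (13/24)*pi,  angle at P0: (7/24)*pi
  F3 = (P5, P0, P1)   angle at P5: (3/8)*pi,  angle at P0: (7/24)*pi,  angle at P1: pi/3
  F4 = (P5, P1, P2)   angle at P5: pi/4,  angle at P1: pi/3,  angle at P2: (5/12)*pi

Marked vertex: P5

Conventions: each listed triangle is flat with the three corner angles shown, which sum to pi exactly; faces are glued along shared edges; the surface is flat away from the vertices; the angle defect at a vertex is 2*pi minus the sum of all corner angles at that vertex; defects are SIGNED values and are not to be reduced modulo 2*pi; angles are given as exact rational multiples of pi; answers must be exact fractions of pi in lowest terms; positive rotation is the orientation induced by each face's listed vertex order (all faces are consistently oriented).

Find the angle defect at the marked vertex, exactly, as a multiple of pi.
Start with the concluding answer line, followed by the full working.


Answer: defect(P5) = pi/3

Sum of corner angles at P5: (5/3)*pi
defect = 2*pi - (5/3)*pi


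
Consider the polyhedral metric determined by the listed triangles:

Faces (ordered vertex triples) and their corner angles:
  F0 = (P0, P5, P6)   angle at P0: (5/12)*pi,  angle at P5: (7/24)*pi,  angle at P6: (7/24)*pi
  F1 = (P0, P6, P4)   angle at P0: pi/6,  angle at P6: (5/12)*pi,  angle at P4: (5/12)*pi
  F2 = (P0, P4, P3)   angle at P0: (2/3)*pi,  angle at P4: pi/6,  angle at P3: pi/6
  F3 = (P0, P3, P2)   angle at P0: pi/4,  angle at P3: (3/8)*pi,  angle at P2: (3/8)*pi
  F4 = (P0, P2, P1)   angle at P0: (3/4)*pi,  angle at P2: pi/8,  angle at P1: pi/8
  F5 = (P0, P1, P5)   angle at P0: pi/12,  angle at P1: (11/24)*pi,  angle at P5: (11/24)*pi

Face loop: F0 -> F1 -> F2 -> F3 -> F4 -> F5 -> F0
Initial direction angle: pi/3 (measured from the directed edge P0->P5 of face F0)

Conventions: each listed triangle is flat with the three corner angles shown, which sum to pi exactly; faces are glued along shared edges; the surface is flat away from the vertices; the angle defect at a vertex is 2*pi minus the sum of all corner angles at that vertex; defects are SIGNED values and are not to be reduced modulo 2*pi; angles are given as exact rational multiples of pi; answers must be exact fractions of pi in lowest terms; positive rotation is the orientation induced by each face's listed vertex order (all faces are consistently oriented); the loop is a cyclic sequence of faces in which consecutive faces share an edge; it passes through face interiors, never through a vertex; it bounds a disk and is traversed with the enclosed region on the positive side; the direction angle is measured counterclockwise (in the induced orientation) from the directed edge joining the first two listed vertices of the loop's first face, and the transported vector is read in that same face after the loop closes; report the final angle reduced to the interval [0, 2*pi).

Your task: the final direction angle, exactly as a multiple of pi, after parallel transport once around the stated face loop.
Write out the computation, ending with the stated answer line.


enclosed vertex P0: corner angles sum to (7/3)*pi, defect = 2*pi - (7/3)*pi = -pi/3
adding the enclosed defects to the starting angle (mod 2*pi, induced orientation) gives the holonomy
final angle = pi/3 - pi/3 = 0 (mod 2*pi)

Answer: final direction angle = 0


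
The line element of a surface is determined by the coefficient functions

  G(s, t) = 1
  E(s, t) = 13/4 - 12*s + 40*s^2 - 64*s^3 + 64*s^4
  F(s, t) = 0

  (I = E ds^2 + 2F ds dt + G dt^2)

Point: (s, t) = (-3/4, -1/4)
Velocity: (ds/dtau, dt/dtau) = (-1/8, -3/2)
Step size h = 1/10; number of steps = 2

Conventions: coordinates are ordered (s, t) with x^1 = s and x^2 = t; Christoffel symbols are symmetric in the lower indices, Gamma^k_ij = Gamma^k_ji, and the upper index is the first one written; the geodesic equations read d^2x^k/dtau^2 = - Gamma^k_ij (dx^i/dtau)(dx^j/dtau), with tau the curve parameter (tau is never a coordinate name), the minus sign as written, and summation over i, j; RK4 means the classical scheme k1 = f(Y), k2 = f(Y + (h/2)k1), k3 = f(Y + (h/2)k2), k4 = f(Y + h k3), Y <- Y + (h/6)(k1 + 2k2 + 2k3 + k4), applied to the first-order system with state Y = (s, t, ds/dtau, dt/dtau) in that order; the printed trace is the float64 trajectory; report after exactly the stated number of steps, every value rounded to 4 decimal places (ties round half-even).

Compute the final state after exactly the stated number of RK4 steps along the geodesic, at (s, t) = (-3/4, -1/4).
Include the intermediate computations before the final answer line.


f(Y) = (ds/dtau, dt/dtau, -Gamma^s_ij Y'^i Y'^j, -Gamma^t_ij Y'^i Y'^j) with the Gammas evaluated at the stage position; h = 0.100000; intermediate values shown to 6 dp
step 0: s = -0.7500, t = -0.2500, ds/dtau = -0.1250, dt/dtau = -1.5000
step 1:
  k1: at (s, t) = (-0.750000, -0.250000), (ds/dtau, dt/dtau) = (-0.125000, -1.500000); Gamma_sss = -1.756098, Gamma_sst = 0.000000, Gamma_stt = 0.000000, Gamma_tss = 0.000000, Gamma_tst = 0.000000, Gamma_ttt = 0.000000; k1 = (-0.125000, -1.500000, 0.027439, 0.000000)
  k2: at (s, t) = (-0.756250, -0.325000), (ds/dtau, dt/dtau) = (-0.123628, -1.500000); Gamma_sss = -1.748062, Gamma_sst = 0.000000, Gamma_stt = 0.000000, Gamma_tss = 0.000000, Gamma_tst = 0.000000, Gamma_ttt = 0.000000; k2 = (-0.123628, -1.500000, 0.026717, 0.000000)
  k3: at (s, t) = (-0.756181, -0.325000), (ds/dtau, dt/dtau) = (-0.123664, -1.500000); Gamma_sss = -1.748150, Gamma_sst = 0.000000, Gamma_stt = 0.000000, Gamma_tss = 0.000000, Gamma_tst = 0.000000, Gamma_ttt = 0.000000; k3 = (-0.123664, -1.500000, 0.026734, 0.000000)
  k4: at (s, t) = (-0.762366, -0.400000), (ds/dtau, dt/dtau) = (-0.122327, -1.500000); Gamma_sss = -1.740247, Gamma_sst = 0.000000, Gamma_stt = 0.000000, Gamma_tss = 0.000000, Gamma_tst = 0.000000, Gamma_ttt = 0.000000; k4 = (-0.122327, -1.500000, 0.026041, 0.000000)
  Y <- Y + (h/6)(k1 + 2k2 + 2k3 + k4): s = -0.7624, t = -0.4000, ds/dtau = -0.1223, dt/dtau = -1.5000
step 2:
  k1: at (s, t) = (-0.762365, -0.400000), (ds/dtau, dt/dtau) = (-0.122327, -1.500000); Gamma_sss = -1.740249, Gamma_sst = 0.000000, Gamma_stt = 0.000000, Gamma_tss = 0.000000, Gamma_tst = 0.000000, Gamma_ttt = 0.000000; k1 = (-0.122327, -1.500000, 0.026041, 0.000000)
  k2: at (s, t) = (-0.768482, -0.475000), (ds/dtau, dt/dtau) = (-0.121025, -1.500000); Gamma_sss = -1.732483, Gamma_sst = 0.000000, Gamma_stt = 0.000000, Gamma_tss = 0.000000, Gamma_tst = 0.000000, Gamma_ttt = 0.000000; k2 = (-0.121025, -1.500000, 0.025376, 0.000000)
  k3: at (s, t) = (-0.768416, -0.475000), (ds/dtau, dt/dtau) = (-0.121058, -1.500000); Gamma_sss = -1.732565, Gamma_sst = 0.000000, Gamma_stt = 0.000000, Gamma_tss = 0.000000, Gamma_tst = 0.000000, Gamma_ttt = 0.000000; k3 = (-0.121058, -1.500000, 0.025391, 0.000000)
  k4: at (s, t) = (-0.774471, -0.550000), (ds/dtau, dt/dtau) = (-0.119788, -1.500000); Gamma_sss = -1.724925, Gamma_sst = 0.000000, Gamma_stt = 0.000000, Gamma_tss = 0.000000, Gamma_tst = 0.000000, Gamma_ttt = 0.000000; k4 = (-0.119788, -1.500000, 0.024751, 0.000000)
  Y <- Y + (h/6)(k1 + 2k2 + 2k3 + k4): s = -0.7745, t = -0.5500, ds/dtau = -0.1198, dt/dtau = -1.5000

Answer: s = -0.7745, t = -0.5500, ds/dtau = -0.1198, dt/dtau = -1.5000


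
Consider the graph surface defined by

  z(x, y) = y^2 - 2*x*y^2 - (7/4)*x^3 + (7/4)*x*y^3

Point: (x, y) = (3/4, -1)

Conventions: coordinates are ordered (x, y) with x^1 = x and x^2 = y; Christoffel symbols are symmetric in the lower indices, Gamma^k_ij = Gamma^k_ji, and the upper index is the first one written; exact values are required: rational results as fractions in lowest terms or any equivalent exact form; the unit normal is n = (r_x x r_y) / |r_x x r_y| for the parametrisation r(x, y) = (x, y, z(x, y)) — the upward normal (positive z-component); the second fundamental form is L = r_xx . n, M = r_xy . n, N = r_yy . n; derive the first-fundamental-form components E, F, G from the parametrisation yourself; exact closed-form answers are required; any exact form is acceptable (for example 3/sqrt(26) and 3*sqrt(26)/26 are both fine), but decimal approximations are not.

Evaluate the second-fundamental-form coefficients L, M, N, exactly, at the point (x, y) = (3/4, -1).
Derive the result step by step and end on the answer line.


z_x = -429/64, z_y = 79/16, z_xx = -63/8, z_xy = 37/4, z_yy = -71/8
E = 188137/4096, F = -33891/1024, G = 6497/256; answer radicand W^2 = 287993/4096
unnormalised second-form numerators: l = -63/8, m = 37/4, n = -71/8; L = l/sqrt(287993/4096), and similarly M = m/sqrt(W^2), N = n/sqrt(W^2)

Answer: L = -504*sqrt(287993)/287993, M = 592*sqrt(287993)/287993, N = -568*sqrt(287993)/287993


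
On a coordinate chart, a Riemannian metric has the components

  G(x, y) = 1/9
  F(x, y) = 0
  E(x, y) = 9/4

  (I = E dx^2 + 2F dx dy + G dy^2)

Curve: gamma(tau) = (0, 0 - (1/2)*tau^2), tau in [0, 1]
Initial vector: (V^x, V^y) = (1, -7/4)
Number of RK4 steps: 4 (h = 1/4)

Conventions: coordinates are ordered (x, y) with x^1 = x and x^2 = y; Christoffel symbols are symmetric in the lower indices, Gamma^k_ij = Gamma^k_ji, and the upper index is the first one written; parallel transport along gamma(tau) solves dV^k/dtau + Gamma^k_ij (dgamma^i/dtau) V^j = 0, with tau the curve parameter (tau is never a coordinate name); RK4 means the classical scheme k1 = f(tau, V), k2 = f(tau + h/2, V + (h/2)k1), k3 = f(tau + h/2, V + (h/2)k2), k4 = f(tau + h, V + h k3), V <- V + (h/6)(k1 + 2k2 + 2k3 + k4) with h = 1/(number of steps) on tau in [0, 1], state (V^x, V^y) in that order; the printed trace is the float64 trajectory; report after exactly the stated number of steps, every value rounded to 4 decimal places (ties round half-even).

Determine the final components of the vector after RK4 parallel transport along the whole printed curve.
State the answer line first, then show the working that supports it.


Answer: V^x = 1.0000, V^y = -1.7500

gamma'(tau) = (0, -tau); f(tau, V)^k = -Gamma^k_ij(gamma(tau)) gamma'^i(tau) V^j; h = 1/4; intermediate values shown to 6 dp
curve data and Christoffel symbols at the stage parameters:
  tau = 0.000000: gamma = (0.000000, 0.000000), gamma' = (0.000000, 0.000000); Gamma_xxx = 0.000000, Gamma_xxy = 0.000000, Gamma_xyy = 0.000000, Gamma_yxx = 0.000000, Gamma_yxy = 0.000000, Gamma_yyy = 0.000000
  tau = 0.125000: gamma = (0.000000, -0.007812), gamma' = (0.000000, -0.125000); Gamma_xxx = 0.000000, Gamma_xxy = 0.000000, Gamma_xyy = 0.000000, Gamma_yxx = 0.000000, Gamma_yxy = 0.000000, Gamma_yyy = 0.000000
  tau = 0.250000: gamma = (0.000000, -0.031250), gamma' = (0.000000, -0.250000); Gamma_xxx = 0.000000, Gamma_xxy = 0.000000, Gamma_xyy = 0.000000, Gamma_yxx = 0.000000, Gamma_yxy = 0.000000, Gamma_yyy = 0.000000
  tau = 0.375000: gamma = (0.000000, -0.070312), gamma' = (0.000000, -0.375000); Gamma_xxx = 0.000000, Gamma_xxy = 0.000000, Gamma_xyy = 0.000000, Gamma_yxx = 0.000000, Gamma_yxy = 0.000000, Gamma_yyy = 0.000000
  tau = 0.500000: gamma = (0.000000, -0.125000), gamma' = (0.000000, -0.500000); Gamma_xxx = 0.000000, Gamma_xxy = 0.000000, Gamma_xyy = 0.000000, Gamma_yxx = 0.000000, Gamma_yxy = 0.000000, Gamma_yyy = 0.000000
  tau = 0.625000: gamma = (0.000000, -0.195312), gamma' = (0.000000, -0.625000); Gamma_xxx = 0.000000, Gamma_xxy = 0.000000, Gamma_xyy = 0.000000, Gamma_yxx = 0.000000, Gamma_yxy = 0.000000, Gamma_yyy = 0.000000
  tau = 0.750000: gamma = (0.000000, -0.281250), gamma' = (0.000000, -0.750000); Gamma_xxx = 0.000000, Gamma_xxy = 0.000000, Gamma_xyy = 0.000000, Gamma_yxx = 0.000000, Gamma_yxy = 0.000000, Gamma_yyy = 0.000000
  tau = 0.875000: gamma = (0.000000, -0.382812), gamma' = (0.000000, -0.875000); Gamma_xxx = 0.000000, Gamma_xxy = 0.000000, Gamma_xyy = 0.000000, Gamma_yxx = 0.000000, Gamma_yxy = 0.000000, Gamma_yyy = 0.000000
  tau = 1.000000: gamma = (0.000000, -0.500000), gamma' = (0.000000, -1.000000); Gamma_xxx = 0.000000, Gamma_xxy = 0.000000, Gamma_xyy = 0.000000, Gamma_yxx = 0.000000, Gamma_yxy = 0.000000, Gamma_yyy = 0.000000
step 0: V^x = 1.0000, V^y = -1.7500
step 1: k1 = (0.000000, 0.000000), k2 = (0.000000, 0.000000), k3 = (0.000000, 0.000000), k4 = (0.000000, 0.000000); V <- V + (h/6)(k1 + 2k2 + 2k3 + k4): V^x = 1.0000, V^y = -1.7500
step 2: k1 = (0.000000, 0.000000), k2 = (0.000000, 0.000000), k3 = (0.000000, 0.000000), k4 = (0.000000, 0.000000); V <- V + (h/6)(k1 + 2k2 + 2k3 + k4): V^x = 1.0000, V^y = -1.7500
step 3: k1 = (0.000000, 0.000000), k2 = (0.000000, 0.000000), k3 = (0.000000, 0.000000), k4 = (0.000000, 0.000000); V <- V + (h/6)(k1 + 2k2 + 2k3 + k4): V^x = 1.0000, V^y = -1.7500
step 4: k1 = (0.000000, 0.000000), k2 = (0.000000, 0.000000), k3 = (0.000000, 0.000000), k4 = (0.000000, 0.000000); V <- V + (h/6)(k1 + 2k2 + 2k3 + k4): V^x = 1.0000, V^y = -1.7500


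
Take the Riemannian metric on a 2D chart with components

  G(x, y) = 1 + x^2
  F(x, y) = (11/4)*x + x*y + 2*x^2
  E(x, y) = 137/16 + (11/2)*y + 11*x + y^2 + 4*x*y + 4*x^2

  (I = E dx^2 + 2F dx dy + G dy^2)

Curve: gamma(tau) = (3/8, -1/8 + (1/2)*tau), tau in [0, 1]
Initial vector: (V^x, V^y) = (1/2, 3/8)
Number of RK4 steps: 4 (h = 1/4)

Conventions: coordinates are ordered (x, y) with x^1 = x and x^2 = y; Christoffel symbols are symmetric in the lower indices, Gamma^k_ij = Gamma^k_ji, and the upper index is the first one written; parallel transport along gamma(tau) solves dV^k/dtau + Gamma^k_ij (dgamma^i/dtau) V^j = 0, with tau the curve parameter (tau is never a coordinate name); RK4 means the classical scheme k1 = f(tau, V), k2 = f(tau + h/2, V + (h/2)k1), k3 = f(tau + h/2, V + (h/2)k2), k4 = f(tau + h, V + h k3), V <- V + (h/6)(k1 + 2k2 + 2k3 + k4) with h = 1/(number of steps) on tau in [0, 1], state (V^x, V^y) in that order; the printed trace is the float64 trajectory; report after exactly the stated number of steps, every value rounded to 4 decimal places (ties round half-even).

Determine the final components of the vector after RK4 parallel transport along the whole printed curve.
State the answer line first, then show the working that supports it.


Answer: V^x = 0.4403, V^y = 0.3688

gamma'(tau) = (0, 1/2); f(tau, V)^k = -Gamma^k_ij(gamma(tau)) gamma'^i(tau) V^j; h = 1/4; intermediate values shown to 6 dp
curve data and Christoffel symbols at the stage parameters:
  tau = 0.000000: gamma = (0.375000, -0.125000), gamma' = (0.000000, 0.500000); Gamma_xxx = 0.538653, Gamma_xxy = 0.269327, Gamma_xyy = 0.000000, Gamma_yxx = 0.059850, Gamma_yxy = 0.029925, Gamma_yyy = 0.000000
  tau = 0.125000: gamma = (0.375000, -0.062500), gamma' = (0.000000, 0.500000); Gamma_xxx = 0.530600, Gamma_xxy = 0.265300, Gamma_xyy = 0.000000, Gamma_yxx = 0.057884, Gamma_yxy = 0.028942, Gamma_yyy = 0.000000
  tau = 0.250000: gamma = (0.375000, 0.000000), gamma' = (0.000000, 0.500000); Gamma_xxx = 0.522754, Gamma_xxy = 0.261377, Gamma_xyy = 0.000000, Gamma_yxx = 0.056009, Gamma_yxy = 0.028005, Gamma_yyy = 0.000000
  tau = 0.375000: gamma = (0.375000, 0.062500), gamma' = (0.000000, 0.500000); Gamma_xxx = 0.515109, Gamma_xxy = 0.257554, Gamma_xyy = 0.000000, Gamma_yxx = 0.054222, Gamma_yxy = 0.027111, Gamma_yyy = 0.000000
  tau = 0.500000: gamma = (0.375000, 0.125000), gamma' = (0.000000, 0.500000); Gamma_xxx = 0.507659, Gamma_xxy = 0.253829, Gamma_xyy = 0.000000, Gamma_yxx = 0.052516, Gamma_yxy = 0.026258, Gamma_yyy = 0.000000
  tau = 0.625000: gamma = (0.375000, 0.187500), gamma' = (0.000000, 0.500000); Gamma_xxx = 0.500398, Gamma_xxy = 0.250199, Gamma_xyy = 0.000000, Gamma_yxx = 0.050888, Gamma_yxy = 0.025444, Gamma_yyy = 0.000000
  tau = 0.750000: gamma = (0.375000, 0.250000), gamma' = (0.000000, 0.500000); Gamma_xxx = 0.493320, Gamma_xxy = 0.246660, Gamma_xyy = 0.000000, Gamma_yxx = 0.049332, Gamma_yxy = 0.024666, Gamma_yyy = 0.000000
  tau = 0.875000: gamma = (0.375000, 0.312500), gamma' = (0.000000, 0.500000); Gamma_xxx = 0.486419, Gamma_xxy = 0.243210, Gamma_xyy = 0.000000, Gamma_yxx = 0.047845, Gamma_yxy = 0.023922, Gamma_yyy = 0.000000
  tau = 1.000000: gamma = (0.375000, 0.375000), gamma' = (0.000000, 0.500000); Gamma_xxx = 0.479691, Gamma_xxy = 0.239845, Gamma_xyy = 0.000000, Gamma_yxx = 0.046422, Gamma_yxy = 0.023211, Gamma_yyy = 0.000000
step 0: V^x = 0.5000, V^y = 0.3750
step 1: k1 = (-0.067332, -0.007481), k2 = (-0.065209, -0.007114), k3 = (-0.065244, -0.007118), k4 = (-0.063213, -0.006773); V <- V + (h/6)(k1 + 2k2 + 2k3 + k4): V^x = 0.4837, V^y = 0.3732
step 2: k1 = (-0.063213, -0.006773), k2 = (-0.061271, -0.006450), k3 = (-0.061302, -0.006453), k4 = (-0.059442, -0.006149); V <- V + (h/6)(k1 + 2k2 + 2k3 + k4): V^x = 0.4684, V^y = 0.3716
step 3: k1 = (-0.059442, -0.006149), k2 = (-0.057663, -0.005864), k3 = (-0.057690, -0.005867), k4 = (-0.055985, -0.005598); V <- V + (h/6)(k1 + 2k2 + 2k3 + k4): V^x = 0.4539, V^y = 0.3701
step 4: k1 = (-0.055985, -0.005598), k2 = (-0.054351, -0.005346), k3 = (-0.054375, -0.005348), k4 = (-0.052808, -0.005110); V <- V + (h/6)(k1 + 2k2 + 2k3 + k4): V^x = 0.4403, V^y = 0.3688


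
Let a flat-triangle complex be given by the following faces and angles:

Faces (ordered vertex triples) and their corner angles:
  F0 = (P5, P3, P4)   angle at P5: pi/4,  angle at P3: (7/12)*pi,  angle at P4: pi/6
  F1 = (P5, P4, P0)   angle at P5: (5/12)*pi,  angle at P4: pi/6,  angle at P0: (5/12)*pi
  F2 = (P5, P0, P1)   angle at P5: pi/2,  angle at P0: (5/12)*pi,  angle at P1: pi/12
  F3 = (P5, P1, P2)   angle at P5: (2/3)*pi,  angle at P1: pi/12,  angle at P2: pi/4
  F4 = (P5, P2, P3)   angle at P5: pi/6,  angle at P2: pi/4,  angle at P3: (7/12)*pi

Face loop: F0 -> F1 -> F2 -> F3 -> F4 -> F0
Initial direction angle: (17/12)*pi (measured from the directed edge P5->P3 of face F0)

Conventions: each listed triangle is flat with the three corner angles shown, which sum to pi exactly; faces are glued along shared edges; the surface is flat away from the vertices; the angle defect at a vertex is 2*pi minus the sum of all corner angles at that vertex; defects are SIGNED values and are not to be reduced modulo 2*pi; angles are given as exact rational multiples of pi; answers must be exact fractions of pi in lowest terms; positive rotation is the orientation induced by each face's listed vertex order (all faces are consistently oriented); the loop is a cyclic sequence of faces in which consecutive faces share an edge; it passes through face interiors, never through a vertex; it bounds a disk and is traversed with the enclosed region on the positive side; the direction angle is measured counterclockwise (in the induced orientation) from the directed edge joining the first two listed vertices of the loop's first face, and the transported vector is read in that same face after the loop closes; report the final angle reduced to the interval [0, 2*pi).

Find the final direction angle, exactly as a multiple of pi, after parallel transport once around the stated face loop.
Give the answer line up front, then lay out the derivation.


Answer: final direction angle = (17/12)*pi

enclosed vertex P5: corner angles sum to 2*pi, defect = 2*pi - 2*pi = 0
by Gauss-Bonnet the loop rotates the vector by the enclosed defect sum (positive orientation, mod 2*pi)
final angle = (17/12)*pi + 0 = (17/12)*pi (mod 2*pi)


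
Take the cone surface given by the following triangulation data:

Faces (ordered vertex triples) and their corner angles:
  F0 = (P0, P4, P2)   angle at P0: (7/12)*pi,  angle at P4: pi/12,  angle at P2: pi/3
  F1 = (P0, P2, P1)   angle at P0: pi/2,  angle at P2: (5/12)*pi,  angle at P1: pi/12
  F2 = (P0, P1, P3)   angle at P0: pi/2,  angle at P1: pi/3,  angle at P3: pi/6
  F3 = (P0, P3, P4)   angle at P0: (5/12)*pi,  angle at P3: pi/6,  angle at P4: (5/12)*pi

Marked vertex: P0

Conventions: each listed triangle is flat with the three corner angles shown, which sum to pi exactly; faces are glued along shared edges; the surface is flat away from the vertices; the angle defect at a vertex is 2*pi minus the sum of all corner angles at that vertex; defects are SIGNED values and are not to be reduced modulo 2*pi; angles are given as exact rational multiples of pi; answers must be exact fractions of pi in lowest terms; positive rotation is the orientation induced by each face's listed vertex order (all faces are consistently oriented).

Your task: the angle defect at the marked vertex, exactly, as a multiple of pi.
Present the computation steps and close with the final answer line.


Sum of corner angles at P0: 2*pi
defect = 2*pi - 2*pi

Answer: defect(P0) = 0


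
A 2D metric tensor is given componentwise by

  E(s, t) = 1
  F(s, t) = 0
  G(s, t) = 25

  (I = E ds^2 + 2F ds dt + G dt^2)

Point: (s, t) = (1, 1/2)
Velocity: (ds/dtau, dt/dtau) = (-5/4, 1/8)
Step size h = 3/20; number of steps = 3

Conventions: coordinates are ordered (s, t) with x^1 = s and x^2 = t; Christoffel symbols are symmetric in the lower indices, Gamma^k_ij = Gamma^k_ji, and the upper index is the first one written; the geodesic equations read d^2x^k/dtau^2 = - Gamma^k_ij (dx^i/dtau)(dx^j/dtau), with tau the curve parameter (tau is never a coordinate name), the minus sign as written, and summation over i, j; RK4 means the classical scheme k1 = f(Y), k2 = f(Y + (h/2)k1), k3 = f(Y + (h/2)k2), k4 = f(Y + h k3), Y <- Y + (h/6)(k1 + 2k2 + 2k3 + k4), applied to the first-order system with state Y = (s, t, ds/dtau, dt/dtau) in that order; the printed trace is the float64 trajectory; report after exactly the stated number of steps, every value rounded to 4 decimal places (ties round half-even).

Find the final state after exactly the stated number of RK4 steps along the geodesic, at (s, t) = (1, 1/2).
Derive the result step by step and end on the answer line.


f(Y) = (ds/dtau, dt/dtau, -Gamma^s_ij Y'^i Y'^j, -Gamma^t_ij Y'^i Y'^j) with the Gammas evaluated at the stage position; h = 0.150000; intermediate values shown to 6 dp
step 0: s = 1.0000, t = 0.5000, ds/dtau = -1.2500, dt/dtau = 0.1250
step 1:
  k1: at (s, t) = (1.000000, 0.500000), (ds/dtau, dt/dtau) = (-1.250000, 0.125000); Gamma_sss = 0.000000, Gamma_sst = 0.000000, Gamma_stt = 0.000000, Gamma_tss = 0.000000, Gamma_tst = 0.000000, Gamma_ttt = 0.000000; k1 = (-1.250000, 0.125000, 0.000000, 0.000000)
  k2: at (s, t) = (0.906250, 0.509375), (ds/dtau, dt/dtau) = (-1.250000, 0.125000); Gamma_sss = 0.000000, Gamma_sst = 0.000000, Gamma_stt = 0.000000, Gamma_tss = 0.000000, Gamma_tst = 0.000000, Gamma_ttt = 0.000000; k2 = (-1.250000, 0.125000, 0.000000, 0.000000)
  k3: at (s, t) = (0.906250, 0.509375), (ds/dtau, dt/dtau) = (-1.250000, 0.125000); Gamma_sss = 0.000000, Gamma_sst = 0.000000, Gamma_stt = 0.000000, Gamma_tss = 0.000000, Gamma_tst = 0.000000, Gamma_ttt = 0.000000; k3 = (-1.250000, 0.125000, 0.000000, 0.000000)
  k4: at (s, t) = (0.812500, 0.518750), (ds/dtau, dt/dtau) = (-1.250000, 0.125000); Gamma_sss = 0.000000, Gamma_sst = 0.000000, Gamma_stt = 0.000000, Gamma_tss = 0.000000, Gamma_tst = 0.000000, Gamma_ttt = 0.000000; k4 = (-1.250000, 0.125000, 0.000000, 0.000000)
  Y <- Y + (h/6)(k1 + 2k2 + 2k3 + k4): s = 0.8125, t = 0.5188, ds/dtau = -1.2500, dt/dtau = 0.1250
step 2:
  k1: at (s, t) = (0.812500, 0.518750), (ds/dtau, dt/dtau) = (-1.250000, 0.125000); Gamma_sss = 0.000000, Gamma_sst = 0.000000, Gamma_stt = 0.000000, Gamma_tss = 0.000000, Gamma_tst = 0.000000, Gamma_ttt = 0.000000; k1 = (-1.250000, 0.125000, 0.000000, 0.000000)
  k2: at (s, t) = (0.718750, 0.528125), (ds/dtau, dt/dtau) = (-1.250000, 0.125000); Gamma_sss = 0.000000, Gamma_sst = 0.000000, Gamma_stt = 0.000000, Gamma_tss = 0.000000, Gamma_tst = 0.000000, Gamma_ttt = 0.000000; k2 = (-1.250000, 0.125000, 0.000000, 0.000000)
  k3: at (s, t) = (0.718750, 0.528125), (ds/dtau, dt/dtau) = (-1.250000, 0.125000); Gamma_sss = 0.000000, Gamma_sst = 0.000000, Gamma_stt = 0.000000, Gamma_tss = 0.000000, Gamma_tst = 0.000000, Gamma_ttt = 0.000000; k3 = (-1.250000, 0.125000, 0.000000, 0.000000)
  k4: at (s, t) = (0.625000, 0.537500), (ds/dtau, dt/dtau) = (-1.250000, 0.125000); Gamma_sss = 0.000000, Gamma_sst = 0.000000, Gamma_stt = 0.000000, Gamma_tss = 0.000000, Gamma_tst = 0.000000, Gamma_ttt = 0.000000; k4 = (-1.250000, 0.125000, 0.000000, 0.000000)
  Y <- Y + (h/6)(k1 + 2k2 + 2k3 + k4): s = 0.6250, t = 0.5375, ds/dtau = -1.2500, dt/dtau = 0.1250
step 3:
  k1: at (s, t) = (0.625000, 0.537500), (ds/dtau, dt/dtau) = (-1.250000, 0.125000); Gamma_sss = 0.000000, Gamma_sst = 0.000000, Gamma_stt = 0.000000, Gamma_tss = 0.000000, Gamma_tst = 0.000000, Gamma_ttt = 0.000000; k1 = (-1.250000, 0.125000, 0.000000, 0.000000)
  k2: at (s, t) = (0.531250, 0.546875), (ds/dtau, dt/dtau) = (-1.250000, 0.125000); Gamma_sss = 0.000000, Gamma_sst = 0.000000, Gamma_stt = 0.000000, Gamma_tss = 0.000000, Gamma_tst = 0.000000, Gamma_ttt = 0.000000; k2 = (-1.250000, 0.125000, 0.000000, 0.000000)
  k3: at (s, t) = (0.531250, 0.546875), (ds/dtau, dt/dtau) = (-1.250000, 0.125000); Gamma_sss = 0.000000, Gamma_sst = 0.000000, Gamma_stt = 0.000000, Gamma_tss = 0.000000, Gamma_tst = 0.000000, Gamma_ttt = 0.000000; k3 = (-1.250000, 0.125000, 0.000000, 0.000000)
  k4: at (s, t) = (0.437500, 0.556250), (ds/dtau, dt/dtau) = (-1.250000, 0.125000); Gamma_sss = 0.000000, Gamma_sst = 0.000000, Gamma_stt = 0.000000, Gamma_tss = 0.000000, Gamma_tst = 0.000000, Gamma_ttt = 0.000000; k4 = (-1.250000, 0.125000, 0.000000, 0.000000)
  Y <- Y + (h/6)(k1 + 2k2 + 2k3 + k4): s = 0.4375, t = 0.5563, ds/dtau = -1.2500, dt/dtau = 0.1250

Answer: s = 0.4375, t = 0.5563, ds/dtau = -1.2500, dt/dtau = 0.1250


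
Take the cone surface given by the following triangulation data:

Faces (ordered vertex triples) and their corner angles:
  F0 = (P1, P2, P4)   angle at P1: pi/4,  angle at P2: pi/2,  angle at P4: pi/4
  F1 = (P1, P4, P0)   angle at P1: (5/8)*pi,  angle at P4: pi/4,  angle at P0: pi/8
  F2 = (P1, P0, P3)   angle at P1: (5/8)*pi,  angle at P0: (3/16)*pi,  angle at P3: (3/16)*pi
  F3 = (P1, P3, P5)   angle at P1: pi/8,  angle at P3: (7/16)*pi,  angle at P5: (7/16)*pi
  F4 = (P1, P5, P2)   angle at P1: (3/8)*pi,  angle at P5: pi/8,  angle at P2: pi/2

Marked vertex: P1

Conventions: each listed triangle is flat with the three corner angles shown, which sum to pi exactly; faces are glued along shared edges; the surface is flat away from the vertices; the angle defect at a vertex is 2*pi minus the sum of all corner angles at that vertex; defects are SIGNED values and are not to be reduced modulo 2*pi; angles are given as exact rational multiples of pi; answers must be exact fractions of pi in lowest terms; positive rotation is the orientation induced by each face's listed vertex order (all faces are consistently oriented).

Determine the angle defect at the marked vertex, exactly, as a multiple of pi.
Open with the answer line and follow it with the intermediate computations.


Answer: defect(P1) = 0

Sum of corner angles at P1: 2*pi
defect = 2*pi - 2*pi


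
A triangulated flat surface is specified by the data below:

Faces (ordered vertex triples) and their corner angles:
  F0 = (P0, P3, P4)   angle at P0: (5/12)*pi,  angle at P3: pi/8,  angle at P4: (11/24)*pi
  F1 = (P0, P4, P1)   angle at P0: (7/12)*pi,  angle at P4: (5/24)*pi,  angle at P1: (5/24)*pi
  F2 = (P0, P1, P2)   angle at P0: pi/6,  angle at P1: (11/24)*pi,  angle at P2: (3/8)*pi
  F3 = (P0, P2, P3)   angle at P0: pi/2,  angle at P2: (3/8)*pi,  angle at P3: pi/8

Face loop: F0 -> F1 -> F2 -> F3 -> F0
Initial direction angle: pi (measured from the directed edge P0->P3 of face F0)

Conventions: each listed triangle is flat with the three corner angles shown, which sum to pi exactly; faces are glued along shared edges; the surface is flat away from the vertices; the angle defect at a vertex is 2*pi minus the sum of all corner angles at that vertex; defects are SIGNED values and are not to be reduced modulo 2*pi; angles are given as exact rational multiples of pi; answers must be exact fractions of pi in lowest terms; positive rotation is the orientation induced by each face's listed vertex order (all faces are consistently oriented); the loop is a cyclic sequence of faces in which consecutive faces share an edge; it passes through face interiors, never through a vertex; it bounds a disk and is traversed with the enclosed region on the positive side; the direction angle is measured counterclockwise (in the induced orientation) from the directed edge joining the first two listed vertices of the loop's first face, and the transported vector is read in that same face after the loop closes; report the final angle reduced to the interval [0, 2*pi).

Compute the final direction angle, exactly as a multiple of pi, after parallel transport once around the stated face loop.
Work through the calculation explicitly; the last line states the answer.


enclosed vertex P0: corner angles sum to (5/3)*pi, defect = 2*pi - (5/3)*pi = pi/3
the final direction is the initial angle plus the enclosed defects, taken mod 2*pi in the induced orientation
final angle = pi + pi/3 = (4/3)*pi (mod 2*pi)

Answer: final direction angle = (4/3)*pi


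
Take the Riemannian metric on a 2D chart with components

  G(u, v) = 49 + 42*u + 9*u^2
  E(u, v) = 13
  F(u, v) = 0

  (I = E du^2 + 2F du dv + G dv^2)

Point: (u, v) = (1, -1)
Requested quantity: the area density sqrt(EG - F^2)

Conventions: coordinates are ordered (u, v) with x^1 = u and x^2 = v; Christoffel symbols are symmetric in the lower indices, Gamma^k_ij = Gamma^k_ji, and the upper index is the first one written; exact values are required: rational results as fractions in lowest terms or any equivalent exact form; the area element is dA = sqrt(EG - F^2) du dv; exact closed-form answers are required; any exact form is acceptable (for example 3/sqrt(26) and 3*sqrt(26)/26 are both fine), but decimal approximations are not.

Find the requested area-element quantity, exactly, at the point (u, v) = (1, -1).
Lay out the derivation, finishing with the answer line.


E = 13, F = 0, G = 100; EG - F^2 = 1300

Answer: sqrt(EG - F^2) = 10*sqrt(13)


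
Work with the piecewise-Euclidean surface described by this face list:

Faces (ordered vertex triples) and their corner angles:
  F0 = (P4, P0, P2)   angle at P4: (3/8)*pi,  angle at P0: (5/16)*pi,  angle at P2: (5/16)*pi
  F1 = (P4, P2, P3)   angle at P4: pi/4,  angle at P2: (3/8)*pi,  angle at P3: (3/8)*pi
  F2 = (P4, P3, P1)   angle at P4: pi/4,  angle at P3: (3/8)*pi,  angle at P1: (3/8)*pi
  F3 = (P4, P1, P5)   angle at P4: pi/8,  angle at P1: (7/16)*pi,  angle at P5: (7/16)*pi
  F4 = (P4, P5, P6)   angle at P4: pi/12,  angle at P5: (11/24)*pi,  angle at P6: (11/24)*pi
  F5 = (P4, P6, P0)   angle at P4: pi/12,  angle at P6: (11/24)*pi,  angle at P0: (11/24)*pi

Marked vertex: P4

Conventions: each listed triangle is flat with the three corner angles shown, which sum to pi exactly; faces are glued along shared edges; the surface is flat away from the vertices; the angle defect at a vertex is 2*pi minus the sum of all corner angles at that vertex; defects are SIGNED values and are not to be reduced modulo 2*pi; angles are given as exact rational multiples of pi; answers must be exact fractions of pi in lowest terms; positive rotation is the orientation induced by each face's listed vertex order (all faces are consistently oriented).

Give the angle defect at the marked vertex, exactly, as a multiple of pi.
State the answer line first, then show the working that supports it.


Answer: defect(P4) = (5/6)*pi

Sum of corner angles at P4: (7/6)*pi
defect = 2*pi - (7/6)*pi


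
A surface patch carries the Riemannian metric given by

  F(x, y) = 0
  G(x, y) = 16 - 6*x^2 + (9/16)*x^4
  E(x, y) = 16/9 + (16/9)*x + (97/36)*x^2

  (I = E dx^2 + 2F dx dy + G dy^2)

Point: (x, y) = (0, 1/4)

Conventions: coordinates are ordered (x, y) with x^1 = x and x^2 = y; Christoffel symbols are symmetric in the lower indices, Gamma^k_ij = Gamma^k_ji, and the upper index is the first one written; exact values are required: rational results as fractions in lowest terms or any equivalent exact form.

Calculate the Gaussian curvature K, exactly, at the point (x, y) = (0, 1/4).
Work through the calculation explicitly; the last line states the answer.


E = 16/9, F = 0, G = 16, EG - F^2 = 256/9 at the point
E_x = 16/9, E_y = 0, F_x = 0, F_y = 0, G_x = 0, G_y = 0
E_yy = 0, F_xy = 0, G_xx = -12
By Brioschi, K is (det M1 - det M2) divided by (EG - F^2) squared.
M1 = [[-E_yy/2 + F_xy - G_xx/2, E_x/2, F_x - E_y/2], [F_y - G_x/2, E, F], [G_y/2, F, G]] = [[6, 8/9, 0], [0, 16/9, 0], [0, 0, 16]]; det M1 = 512/3
M2 = [[0, E_y/2, G_x/2], [E_y/2, E, F], [G_x/2, F, G]] = [[0, 0, 0], [0, 16/9, 0], [0, 0, 16]]; det M2 = 0
det M1 - det M2 = 512/3; K = 512/3 / (256/9)^2 = 27/128

Answer: K = 27/128


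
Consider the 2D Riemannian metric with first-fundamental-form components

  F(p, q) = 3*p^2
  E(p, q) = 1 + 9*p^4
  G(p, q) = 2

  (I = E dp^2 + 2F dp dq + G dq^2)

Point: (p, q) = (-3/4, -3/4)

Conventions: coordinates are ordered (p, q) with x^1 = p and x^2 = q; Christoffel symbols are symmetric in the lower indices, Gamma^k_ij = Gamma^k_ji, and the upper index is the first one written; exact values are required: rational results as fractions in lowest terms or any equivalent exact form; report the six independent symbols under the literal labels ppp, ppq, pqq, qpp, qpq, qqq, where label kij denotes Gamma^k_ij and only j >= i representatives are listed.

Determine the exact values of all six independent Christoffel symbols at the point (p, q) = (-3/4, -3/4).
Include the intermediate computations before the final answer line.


E = 985/256, F = 27/16, G = 2 at the point
E_p = -243/16, E_q = 0, F_p = -9/2, F_q = 0, G_p = 0, G_q = 0
EG - F^2 = 1241/256;  g^inv = (256/1241) * [[2, -27/16], [-27/16, 985/256]]
first-kind symbols [ij,l] = (1/2)(d_i g_jl + d_j g_il - d_l g_ij): [pp,p] = E_p/2 = -243/32, [pp,q] = F_p - E_q/2 = -9/2, [pq,p] = E_q/2 = 0, [pq,q] = G_p/2 = 0, [qq,p] = F_q - G_p/2 = 0, [qq,q] = G_q/2 = 0
Gamma^p_ij = (G*[ij,p] - F*[ij,q])/(EG - F^2), Gamma^q_ij = (E*[ij,q] - F*[ij,p])/(EG - F^2)

Answer: Gamma_ppp = -1944/1241, Gamma_ppq = 0, Gamma_pqq = 0, Gamma_qpp = -1152/1241, Gamma_qpq = 0, Gamma_qqq = 0


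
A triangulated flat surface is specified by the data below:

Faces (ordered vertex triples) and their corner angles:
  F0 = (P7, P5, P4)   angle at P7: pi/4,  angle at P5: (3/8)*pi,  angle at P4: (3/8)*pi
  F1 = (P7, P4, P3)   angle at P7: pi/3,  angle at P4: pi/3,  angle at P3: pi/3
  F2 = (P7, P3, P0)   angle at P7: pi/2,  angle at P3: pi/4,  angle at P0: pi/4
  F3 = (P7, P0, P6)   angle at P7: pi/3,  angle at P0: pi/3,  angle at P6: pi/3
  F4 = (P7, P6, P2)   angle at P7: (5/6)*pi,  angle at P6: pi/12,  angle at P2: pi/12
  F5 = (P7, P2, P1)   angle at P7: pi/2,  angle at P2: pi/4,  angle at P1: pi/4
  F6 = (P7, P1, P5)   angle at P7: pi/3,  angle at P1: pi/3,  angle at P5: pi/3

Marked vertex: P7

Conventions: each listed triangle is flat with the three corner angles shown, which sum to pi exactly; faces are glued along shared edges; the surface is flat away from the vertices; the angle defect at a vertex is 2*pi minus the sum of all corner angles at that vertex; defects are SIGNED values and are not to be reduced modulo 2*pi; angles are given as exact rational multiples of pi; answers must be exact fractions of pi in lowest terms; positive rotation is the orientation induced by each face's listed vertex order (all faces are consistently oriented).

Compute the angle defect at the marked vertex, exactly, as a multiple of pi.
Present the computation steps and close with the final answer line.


Sum of corner angles at P7: (37/12)*pi
defect = 2*pi - (37/12)*pi

Answer: defect(P7) = (-13/12)*pi


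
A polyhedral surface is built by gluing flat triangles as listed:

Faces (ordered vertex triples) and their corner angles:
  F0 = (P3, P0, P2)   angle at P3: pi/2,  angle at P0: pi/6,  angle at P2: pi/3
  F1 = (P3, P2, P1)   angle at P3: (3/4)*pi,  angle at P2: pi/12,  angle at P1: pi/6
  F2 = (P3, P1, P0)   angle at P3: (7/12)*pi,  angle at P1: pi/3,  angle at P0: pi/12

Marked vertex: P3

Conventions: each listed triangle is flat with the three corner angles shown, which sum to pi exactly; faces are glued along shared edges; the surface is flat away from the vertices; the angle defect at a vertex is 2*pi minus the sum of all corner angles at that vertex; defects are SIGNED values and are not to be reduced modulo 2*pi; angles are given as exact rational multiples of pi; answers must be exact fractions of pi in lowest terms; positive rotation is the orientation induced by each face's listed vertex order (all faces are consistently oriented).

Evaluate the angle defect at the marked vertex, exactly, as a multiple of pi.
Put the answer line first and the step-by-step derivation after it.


Answer: defect(P3) = pi/6

Sum of corner angles at P3: (11/6)*pi
defect = 2*pi - (11/6)*pi


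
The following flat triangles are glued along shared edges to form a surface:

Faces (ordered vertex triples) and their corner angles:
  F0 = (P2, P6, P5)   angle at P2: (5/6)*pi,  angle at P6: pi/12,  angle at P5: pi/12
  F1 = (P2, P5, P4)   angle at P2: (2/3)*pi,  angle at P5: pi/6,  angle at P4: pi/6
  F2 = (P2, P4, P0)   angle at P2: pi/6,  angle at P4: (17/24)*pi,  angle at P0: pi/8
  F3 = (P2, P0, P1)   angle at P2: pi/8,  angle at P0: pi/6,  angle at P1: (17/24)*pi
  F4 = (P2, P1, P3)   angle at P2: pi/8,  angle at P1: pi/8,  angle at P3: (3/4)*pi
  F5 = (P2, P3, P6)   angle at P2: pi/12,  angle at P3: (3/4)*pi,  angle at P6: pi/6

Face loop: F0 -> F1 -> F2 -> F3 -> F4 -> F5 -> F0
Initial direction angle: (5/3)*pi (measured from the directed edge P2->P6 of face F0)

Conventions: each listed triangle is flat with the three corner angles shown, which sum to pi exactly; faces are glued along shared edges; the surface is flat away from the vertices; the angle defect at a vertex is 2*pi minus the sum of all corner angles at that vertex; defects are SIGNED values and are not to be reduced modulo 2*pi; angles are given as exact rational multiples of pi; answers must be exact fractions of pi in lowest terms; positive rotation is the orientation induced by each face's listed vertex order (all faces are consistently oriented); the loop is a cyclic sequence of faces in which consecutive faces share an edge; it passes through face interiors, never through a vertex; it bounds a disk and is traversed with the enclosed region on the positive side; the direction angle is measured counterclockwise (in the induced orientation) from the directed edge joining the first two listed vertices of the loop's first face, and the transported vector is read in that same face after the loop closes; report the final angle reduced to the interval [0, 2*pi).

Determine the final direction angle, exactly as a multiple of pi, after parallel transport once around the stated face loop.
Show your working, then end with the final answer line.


enclosed vertex P2: corner angles sum to 2*pi, defect = 2*pi - 2*pi = 0
the rotation equals the total enclosed defect, so the final angle is initial + defects (mod 2*pi)
final angle = (5/3)*pi + 0 = (5/3)*pi (mod 2*pi)

Answer: final direction angle = (5/3)*pi
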